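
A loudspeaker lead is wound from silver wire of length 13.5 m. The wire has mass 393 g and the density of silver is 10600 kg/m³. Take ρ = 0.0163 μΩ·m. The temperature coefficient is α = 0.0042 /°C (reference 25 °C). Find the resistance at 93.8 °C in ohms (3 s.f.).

ρ = 0.0163 μΩ·m = 1.63×10^-8 Ω·m
A = m/(density·L) = 0.393/(10600×13.5) = 2.7463e-06 m²
R = ρL/A = (1.63×10^-8)(13.5)/(2.7463e-06) = 0.08013 Ω
R(93.8 °C) = 0.08013 × (1 + 0.0042×68.8) = 0.103 Ω

0.103 Ω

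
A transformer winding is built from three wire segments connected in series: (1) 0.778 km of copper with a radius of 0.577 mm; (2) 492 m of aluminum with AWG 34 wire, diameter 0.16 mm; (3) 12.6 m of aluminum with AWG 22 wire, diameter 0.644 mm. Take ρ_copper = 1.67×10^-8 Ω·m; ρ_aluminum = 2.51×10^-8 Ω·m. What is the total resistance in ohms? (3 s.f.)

Seg 1: A = πr² = π(5.7700e-04 m)² = 1.046e-06 m²
R_1 = (1.67×10^-8)(778)/(1.046e-06) = 12.42 Ω
Seg 2: A = π(0.16/2 mm)² = π(8.0000e-05 m)² = 2.011e-08 m²
R_2 = (2.51×10^-8)(492)/(2.011e-08) = 614.2 Ω
Seg 3: A = π(0.644/2 mm)² = π(3.2200e-04 m)² = 3.257e-07 m²
R_3 = (2.51×10^-8)(12.6)/(3.257e-07) = 0.9709 Ω
R_total = R_1 + R_2 + R_3 = 628 Ω

628 Ω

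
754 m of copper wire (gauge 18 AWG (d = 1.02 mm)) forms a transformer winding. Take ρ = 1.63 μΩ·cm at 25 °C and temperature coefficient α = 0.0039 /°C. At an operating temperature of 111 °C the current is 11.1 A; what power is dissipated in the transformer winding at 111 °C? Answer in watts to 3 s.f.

ρ = 1.63 μΩ·cm = 1.63×10^-8 Ω·m
A = π(1.02/2 mm)² = π(5.1000e-04 m)² = 8.171e-07 m²
R₍25₎ = ρL/A = (1.63×10^-8)(754)/(8.171e-07) = 15.04 Ω
R₍111₎ = R₍25₎(1 + αΔT) = 15.04 × (1 + 0.0039×86) = 20.09 Ω
P = I²R = (11.1)² × 20.09 = 2470 W

2470 W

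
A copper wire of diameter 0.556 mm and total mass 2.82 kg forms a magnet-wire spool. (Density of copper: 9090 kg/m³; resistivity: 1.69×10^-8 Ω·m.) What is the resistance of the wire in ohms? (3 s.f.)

A = π(d/2)² = π(2.7800e-04 m)² = 2.4279e-07 m²
L = m/(density·A) = 2.82/(9090×2.4279e-07) = 1278 m
R = ρL/A = (1.69×10^-8)(1278)/(2.4279e-07) = 88.9 Ω

88.9 Ω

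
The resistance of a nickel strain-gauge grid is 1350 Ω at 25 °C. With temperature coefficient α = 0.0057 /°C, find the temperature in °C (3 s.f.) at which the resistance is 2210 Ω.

R = R₀(1 + α(T − T₀)) ⇒ T = T₀ + (R/R₀ − 1)/α
T = 25 + (2210/1350 − 1)/0.0057 = 25 + (0.637)/0.0057 = 137 °C

137 °C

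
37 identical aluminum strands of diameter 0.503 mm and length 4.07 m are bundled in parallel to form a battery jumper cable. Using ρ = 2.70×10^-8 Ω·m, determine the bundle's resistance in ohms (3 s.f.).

0.0149 Ω

A_strand = π(2.5150e-04 m)² = 1.987e-07 m²
R_strand = ρL/A = (2.70×10^-8)(4.07)/(1.987e-07) = 0.553 Ω
R_total = R_strand/N = 0.553/37 = 0.0149 Ω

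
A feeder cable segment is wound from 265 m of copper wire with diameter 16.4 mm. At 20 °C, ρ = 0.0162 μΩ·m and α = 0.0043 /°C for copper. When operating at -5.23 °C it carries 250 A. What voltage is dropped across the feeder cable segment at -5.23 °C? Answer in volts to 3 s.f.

ρ = 0.0162 μΩ·m = 1.62×10^-8 Ω·m
A = π(d/2)² = π(8.2000e-03 m)² = 2.112e-04 m²
R₍20₎ = ρL/A = (1.62×10^-8)(265)/(2.112e-04) = 0.02032 Ω
R₍-5.23₎ = R₍20₎(1 + αΔT) = 0.02032 × (1 + 0.0043×-25.2) = 0.01812 Ω
V = IR = 250 × 0.01812 = 4.53 V

4.53 V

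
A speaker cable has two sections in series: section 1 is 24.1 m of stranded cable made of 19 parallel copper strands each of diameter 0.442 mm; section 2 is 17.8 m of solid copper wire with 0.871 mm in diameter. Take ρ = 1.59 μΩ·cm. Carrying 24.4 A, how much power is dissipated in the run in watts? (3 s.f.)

361 W

ρ = 1.59 μΩ·cm = 1.59×10^-8 Ω·m
Section 1: A_strand = π(2.2100e-04)² = 1.534e-07 m²; R₁ = ρL/(N·A_s) = (1.59×10^-8)(24.1)/(19×1.534e-07) = 0.1314 Ω
Section 2: A = π(d/2)² = π(4.3550e-04 m)² = 5.958e-07 m²
R₂ = (1.59×10^-8)(17.8)/(5.958e-07) = 0.475 Ω
R = R₁ + R₂ = 0.6064 Ω
P = I²R = (24.4)² × 0.6064 = 361 W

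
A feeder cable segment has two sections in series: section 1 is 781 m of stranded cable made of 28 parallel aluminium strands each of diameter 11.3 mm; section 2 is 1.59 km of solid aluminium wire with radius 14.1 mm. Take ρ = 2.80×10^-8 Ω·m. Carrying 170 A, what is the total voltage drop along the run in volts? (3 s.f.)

Section 1: A_strand = π(5.6500e-03)² = 1.003e-04 m²; R₁ = ρL/(N·A_s) = (2.80×10^-8)(781)/(28×1.003e-04) = 0.007788 Ω
Section 2: A = πr² = π(1.4100e-02 m)² = 6.246e-04 m²
R₂ = (2.80×10^-8)(1590)/(6.246e-04) = 0.07128 Ω
R = R₁ + R₂ = 0.07907 Ω
V = IR = 170 × 0.07907 = 13.4 V

13.4 V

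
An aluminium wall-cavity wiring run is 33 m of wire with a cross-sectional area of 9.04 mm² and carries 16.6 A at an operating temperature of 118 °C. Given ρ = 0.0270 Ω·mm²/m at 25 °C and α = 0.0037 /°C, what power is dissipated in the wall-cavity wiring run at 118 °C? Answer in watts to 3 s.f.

36.5 W

ρ = 0.0270 Ω·mm²/m = 2.70×10^-8 Ω·m
A = 9.04 mm² = 9.040e-06 m²
R₍25₎ = ρL/A = (2.70×10^-8)(33)/(9.040e-06) = 0.09856 Ω
R₍118₎ = R₍25₎(1 + αΔT) = 0.09856 × (1 + 0.0037×93) = 0.1325 Ω
P = I²R = (16.6)² × 0.1325 = 36.5 W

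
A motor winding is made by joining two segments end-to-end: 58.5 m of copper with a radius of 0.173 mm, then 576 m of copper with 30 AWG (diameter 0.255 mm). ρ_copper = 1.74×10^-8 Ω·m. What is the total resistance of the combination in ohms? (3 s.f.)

Segment 1: A = πr² = π(1.7300e-04 m)² = 9.402e-08 m²
R₁ = ρL/A = (1.74×10^-8)(58.5)/(9.402e-08) = 10.83 Ω
Segment 2: A = π(0.255/2 mm)² = π(1.2750e-04 m)² = 5.107e-08 m²
R₂ = (1.74×10^-8)(576)/(5.107e-08) = 196.2 Ω
R = R₁ + R₂ = 207 Ω

207 Ω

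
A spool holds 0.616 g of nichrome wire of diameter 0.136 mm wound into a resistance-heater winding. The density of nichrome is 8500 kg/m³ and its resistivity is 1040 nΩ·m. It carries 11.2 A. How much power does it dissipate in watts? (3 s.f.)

44800 W

ρ = 1040 nΩ·m = 1.04×10^-6 Ω·m
A = π(d/2)² = π(6.8000e-05 m)² = 1.4527e-08 m²
L = m/(density·A) = 6.160×10^-4/(8500×1.4527e-08) = 4.989 m
R = ρL/A = (1.04×10^-6)(4.989)/(1.4527e-08) = 357.2 Ω
P = I²R = (11.2)² × 357.2 = 44800 W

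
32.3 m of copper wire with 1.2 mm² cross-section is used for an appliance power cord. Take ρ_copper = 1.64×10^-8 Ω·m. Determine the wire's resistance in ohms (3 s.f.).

A = 1.2 mm² = 1.200e-06 m²
R = ρL/A = (1.64×10^-8)(32.3 m)/(1.200e-06 m²) = 0.441 Ω

0.441 Ω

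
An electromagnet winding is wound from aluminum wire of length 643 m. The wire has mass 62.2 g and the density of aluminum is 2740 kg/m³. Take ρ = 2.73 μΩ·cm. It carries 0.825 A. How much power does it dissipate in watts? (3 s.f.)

ρ = 2.73 μΩ·cm = 2.73×10^-8 Ω·m
A = m/(density·L) = 0.0622/(2740×643) = 3.5304e-08 m²
R = ρL/A = (2.73×10^-8)(643)/(3.5304e-08) = 497.2 Ω
P = I²R = (0.825)² × 497.2 = 338 W

338 W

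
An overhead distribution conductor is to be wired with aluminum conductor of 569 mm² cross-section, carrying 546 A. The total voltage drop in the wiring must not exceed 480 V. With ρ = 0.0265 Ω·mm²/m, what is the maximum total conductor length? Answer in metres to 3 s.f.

ρ = 0.0265 Ω·mm²/m = 2.65×10^-8 Ω·m
A = 569 mm² = 5.690e-04 m²
L_max = V_max·A/(1·ρI) = (480)(5.690e-04)/(2.65×10^-8×546) = 18900 m

18900 m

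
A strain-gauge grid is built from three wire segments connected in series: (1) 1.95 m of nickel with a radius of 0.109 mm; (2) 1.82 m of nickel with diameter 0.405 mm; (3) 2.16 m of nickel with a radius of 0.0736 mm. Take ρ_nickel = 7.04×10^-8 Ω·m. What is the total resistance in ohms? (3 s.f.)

Seg 1: A = πr² = π(1.0900e-04 m)² = 3.733e-08 m²
R_1 = (7.04×10^-8)(1.95)/(3.733e-08) = 3.678 Ω
Seg 2: A = π(d/2)² = π(2.0250e-04 m)² = 1.288e-07 m²
R_2 = (7.04×10^-8)(1.82)/(1.288e-07) = 0.9946 Ω
Seg 3: A = πr² = π(7.3600e-05 m)² = 1.702e-08 m²
R_3 = (7.04×10^-8)(2.16)/(1.702e-08) = 8.936 Ω
R_total = R_1 + R_2 + R_3 = 13.6 Ω

13.6 Ω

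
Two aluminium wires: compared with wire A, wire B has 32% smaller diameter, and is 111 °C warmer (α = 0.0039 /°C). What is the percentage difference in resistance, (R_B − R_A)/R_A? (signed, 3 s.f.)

210%

R ∝ ρL/d² with ρ ∝ (1+αΔT), so R_B/R_A = (1 − 32/100)⁻² × (1 + 0.0039×111)
= 2.163 × 1.433 = 3.099
(R_B − R_A)/R_A = 3.099 − 1 = 210%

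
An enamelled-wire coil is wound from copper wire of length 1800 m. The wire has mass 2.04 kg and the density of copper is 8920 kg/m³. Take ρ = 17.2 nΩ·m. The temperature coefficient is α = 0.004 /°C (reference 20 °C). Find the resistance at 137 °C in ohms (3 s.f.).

358 Ω

ρ = 17.2 nΩ·m = 1.72×10^-8 Ω·m
A = m/(density·L) = 2.04/(8920×1800) = 1.2706e-07 m²
R = ρL/A = (1.72×10^-8)(1800)/(1.2706e-07) = 243.7 Ω
R(137 °C) = 243.7 × (1 + 0.004×117) = 358 Ω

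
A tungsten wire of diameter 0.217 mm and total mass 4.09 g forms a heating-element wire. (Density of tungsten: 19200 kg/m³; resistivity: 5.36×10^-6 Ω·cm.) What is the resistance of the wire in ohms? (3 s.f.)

ρ = 5.36×10^-6 Ω·cm = 5.36×10^-8 Ω·m
A = π(d/2)² = π(1.0850e-04 m)² = 3.6984e-08 m²
L = m/(density·A) = 0.00409/(19200×3.6984e-08) = 5.76 m
R = ρL/A = (5.36×10^-8)(5.76)/(3.6984e-08) = 8.35 Ω

8.35 Ω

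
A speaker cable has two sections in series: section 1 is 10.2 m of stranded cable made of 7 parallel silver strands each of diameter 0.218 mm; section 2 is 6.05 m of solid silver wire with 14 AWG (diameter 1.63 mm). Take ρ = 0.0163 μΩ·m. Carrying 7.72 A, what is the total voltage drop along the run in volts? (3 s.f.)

5.28 V

ρ = 0.0163 μΩ·m = 1.63×10^-8 Ω·m
Section 1: A_strand = π(1.0900e-04)² = 3.733e-08 m²; R₁ = ρL/(N·A_s) = (1.63×10^-8)(10.2)/(7×3.733e-08) = 0.6363 Ω
Section 2: A = π(1.63/2 mm)² = π(8.1500e-04 m)² = 2.087e-06 m²
R₂ = (1.63×10^-8)(6.05)/(2.087e-06) = 0.04726 Ω
R = R₁ + R₂ = 0.6836 Ω
V = IR = 7.72 × 0.6836 = 5.28 V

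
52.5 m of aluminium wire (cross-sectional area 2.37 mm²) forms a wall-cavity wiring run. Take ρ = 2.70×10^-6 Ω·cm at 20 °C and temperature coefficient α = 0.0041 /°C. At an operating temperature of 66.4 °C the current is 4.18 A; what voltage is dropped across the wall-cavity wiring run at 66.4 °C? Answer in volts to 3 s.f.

2.98 V

ρ = 2.70×10^-6 Ω·cm = 2.70×10^-8 Ω·m
A = 2.37 mm² = 2.370e-06 m²
R₍20₎ = ρL/A = (2.70×10^-8)(52.5)/(2.370e-06) = 0.5981 Ω
R₍66.4₎ = R₍20₎(1 + αΔT) = 0.5981 × (1 + 0.0041×46.4) = 0.7119 Ω
V = IR = 4.18 × 0.7119 = 2.98 V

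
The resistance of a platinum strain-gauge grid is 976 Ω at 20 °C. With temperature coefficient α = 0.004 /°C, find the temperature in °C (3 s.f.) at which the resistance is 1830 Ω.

R = R₀(1 + α(T − T₀)) ⇒ T = T₀ + (R/R₀ − 1)/α
T = 20 + (1830/976 − 1)/0.004 = 20 + (0.875)/0.004 = 239 °C

239 °C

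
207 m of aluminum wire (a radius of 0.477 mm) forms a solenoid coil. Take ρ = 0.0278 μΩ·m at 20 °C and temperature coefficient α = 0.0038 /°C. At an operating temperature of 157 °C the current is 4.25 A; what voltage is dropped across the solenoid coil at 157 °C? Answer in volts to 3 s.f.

ρ = 0.0278 μΩ·m = 2.78×10^-8 Ω·m
A = πr² = π(4.7700e-04 m)² = 7.148e-07 m²
R₍20₎ = ρL/A = (2.78×10^-8)(207)/(7.148e-07) = 8.051 Ω
R₍157₎ = R₍20₎(1 + αΔT) = 8.051 × (1 + 0.0038×137) = 12.24 Ω
V = IR = 4.25 × 12.24 = 52.0 V

52.0 V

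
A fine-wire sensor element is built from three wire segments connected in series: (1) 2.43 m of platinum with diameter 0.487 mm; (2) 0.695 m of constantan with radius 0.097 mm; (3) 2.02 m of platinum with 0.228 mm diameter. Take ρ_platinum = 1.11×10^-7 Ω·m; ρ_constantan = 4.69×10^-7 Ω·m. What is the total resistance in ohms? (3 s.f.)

Seg 1: A = π(d/2)² = π(2.4350e-04 m)² = 1.863e-07 m²
R_1 = (1.11×10^-7)(2.43)/(1.863e-07) = 1.448 Ω
Seg 2: A = πr² = π(9.7000e-05 m)² = 2.956e-08 m²
R_2 = (4.69×10^-7)(0.695)/(2.956e-08) = 11.03 Ω
Seg 3: A = π(d/2)² = π(1.1400e-04 m)² = 4.083e-08 m²
R_3 = (1.11×10^-7)(2.02)/(4.083e-08) = 5.492 Ω
R_total = R_1 + R_2 + R_3 = 18.0 Ω

18.0 Ω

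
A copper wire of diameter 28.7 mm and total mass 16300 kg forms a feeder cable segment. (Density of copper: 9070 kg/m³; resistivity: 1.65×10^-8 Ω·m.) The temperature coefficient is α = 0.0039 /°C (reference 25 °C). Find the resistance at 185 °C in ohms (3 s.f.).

A = π(d/2)² = π(1.4350e-02 m)² = 6.4692e-04 m²
L = m/(density·A) = 16300/(9070×6.4692e-04) = 2778 m
R = ρL/A = (1.65×10^-8)(2778)/(6.4692e-04) = 0.07085 Ω
R(185 °C) = 0.07085 × (1 + 0.0039×160) = 0.115 Ω

0.115 Ω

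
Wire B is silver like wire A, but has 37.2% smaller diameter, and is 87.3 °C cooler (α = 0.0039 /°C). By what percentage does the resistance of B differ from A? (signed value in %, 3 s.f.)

67.2%

R ∝ ρL/d² with ρ ∝ (1+αΔT), so R_B/R_A = (1 − 37.2/100)⁻² × (1 − 0.0039×87.3)
= 2.536 × 0.6595 = 1.672
(R_B − R_A)/R_A = 1.672 − 1 = 67.2%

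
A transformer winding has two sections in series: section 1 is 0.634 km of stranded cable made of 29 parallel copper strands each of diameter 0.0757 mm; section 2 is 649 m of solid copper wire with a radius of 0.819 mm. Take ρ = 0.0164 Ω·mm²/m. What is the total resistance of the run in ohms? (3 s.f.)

ρ = 0.0164 Ω·mm²/m = 1.64×10^-8 Ω·m
Section 1: A_strand = π(3.7850e-05)² = 4.501e-09 m²; R₁ = ρL/(N·A_s) = (1.64×10^-8)(634)/(29×4.501e-09) = 79.66 Ω
Section 2: A = πr² = π(8.1900e-04 m)² = 2.107e-06 m²
R₂ = (1.64×10^-8)(649)/(2.107e-06) = 5.051 Ω
R = R₁ + R₂ = 84.7 Ω

84.7 Ω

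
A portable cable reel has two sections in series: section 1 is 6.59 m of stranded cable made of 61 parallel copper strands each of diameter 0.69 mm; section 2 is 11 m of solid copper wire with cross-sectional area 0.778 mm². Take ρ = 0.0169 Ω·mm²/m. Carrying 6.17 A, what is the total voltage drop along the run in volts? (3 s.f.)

1.50 V

ρ = 0.0169 Ω·mm²/m = 1.69×10^-8 Ω·m
Section 1: A_strand = π(3.4500e-04)² = 3.739e-07 m²; R₁ = ρL/(N·A_s) = (1.69×10^-8)(6.59)/(61×3.739e-07) = 0.004883 Ω
Section 2: A = 0.778 mm² = 7.780e-07 m²
R₂ = (1.69×10^-8)(11)/(7.780e-07) = 0.2389 Ω
R = R₁ + R₂ = 0.2438 Ω
V = IR = 6.17 × 0.2438 = 1.50 V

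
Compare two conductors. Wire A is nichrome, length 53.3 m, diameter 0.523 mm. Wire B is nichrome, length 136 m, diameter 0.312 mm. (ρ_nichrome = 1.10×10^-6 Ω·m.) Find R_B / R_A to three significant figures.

R ∝ ρL/d², so R_B/R_A = (L_B/L_A) × (d_A/d_B)²
= (136/53.3) × (0.523/0.312)² = 7.17

7.17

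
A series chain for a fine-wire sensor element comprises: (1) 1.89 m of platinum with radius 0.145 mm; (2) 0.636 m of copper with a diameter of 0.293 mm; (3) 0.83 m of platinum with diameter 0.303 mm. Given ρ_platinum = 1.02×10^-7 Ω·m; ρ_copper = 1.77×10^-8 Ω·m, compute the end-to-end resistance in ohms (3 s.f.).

4.26 Ω

Seg 1: A = πr² = π(1.4500e-04 m)² = 6.605e-08 m²
R_1 = (1.02×10^-7)(1.89)/(6.605e-08) = 2.919 Ω
Seg 2: A = π(d/2)² = π(1.4650e-04 m)² = 6.743e-08 m²
R_2 = (1.77×10^-8)(0.636)/(6.743e-08) = 0.167 Ω
Seg 3: A = π(d/2)² = π(1.5150e-04 m)² = 7.211e-08 m²
R_3 = (1.02×10^-7)(0.83)/(7.211e-08) = 1.174 Ω
R_total = R_1 + R_2 + R_3 = 4.26 Ω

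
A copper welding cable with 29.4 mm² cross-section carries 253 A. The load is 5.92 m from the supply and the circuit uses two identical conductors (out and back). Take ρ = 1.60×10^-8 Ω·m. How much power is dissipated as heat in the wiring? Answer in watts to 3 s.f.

A = 29.4 mm² = 2.940e-05 m²
Total conductor length (both ways) L = 2 × 5.92 = 11.84 m
R = ρL/A = (1.60×10^-8)(11.84)/(2.940e-05) = 0.006444 Ω
P = I²R = (253)² × 0.006444 = 412 W

412 W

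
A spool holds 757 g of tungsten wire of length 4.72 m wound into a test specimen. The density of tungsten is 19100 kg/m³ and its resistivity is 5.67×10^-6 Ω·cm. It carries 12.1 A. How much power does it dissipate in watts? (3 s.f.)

4.67 W

ρ = 5.67×10^-6 Ω·cm = 5.67×10^-8 Ω·m
A = m/(density·L) = 0.757/(19100×4.72) = 8.3969e-06 m²
R = ρL/A = (5.67×10^-8)(4.72)/(8.3969e-06) = 0.03187 Ω
P = I²R = (12.1)² × 0.03187 = 4.67 W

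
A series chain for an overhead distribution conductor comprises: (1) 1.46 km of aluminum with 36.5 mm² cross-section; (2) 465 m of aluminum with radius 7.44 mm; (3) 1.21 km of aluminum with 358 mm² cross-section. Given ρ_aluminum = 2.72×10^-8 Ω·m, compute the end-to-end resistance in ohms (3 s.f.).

Seg 1: A = 36.5 mm² = 3.650e-05 m²
R_1 = (2.72×10^-8)(1460)/(3.650e-05) = 1.088 Ω
Seg 2: A = πr² = π(7.4400e-03 m)² = 1.739e-04 m²
R_2 = (2.72×10^-8)(465)/(1.739e-04) = 0.07273 Ω
Seg 3: A = 358 mm² = 3.580e-04 m²
R_3 = (2.72×10^-8)(1210)/(3.580e-04) = 0.09193 Ω
R_total = R_1 + R_2 + R_3 = 1.25 Ω

1.25 Ω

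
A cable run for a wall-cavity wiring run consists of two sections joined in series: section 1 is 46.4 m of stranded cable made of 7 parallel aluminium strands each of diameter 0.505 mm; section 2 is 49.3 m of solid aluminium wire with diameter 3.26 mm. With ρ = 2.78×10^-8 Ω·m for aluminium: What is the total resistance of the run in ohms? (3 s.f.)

1.08 Ω

Section 1: A_strand = π(2.5250e-04)² = 2.003e-07 m²; R₁ = ρL/(N·A_s) = (2.78×10^-8)(46.4)/(7×2.003e-07) = 0.92 Ω
Section 2: A = π(d/2)² = π(1.6300e-03 m)² = 8.347e-06 m²
R₂ = (2.78×10^-8)(49.3)/(8.347e-06) = 0.1642 Ω
R = R₁ + R₂ = 1.08 Ω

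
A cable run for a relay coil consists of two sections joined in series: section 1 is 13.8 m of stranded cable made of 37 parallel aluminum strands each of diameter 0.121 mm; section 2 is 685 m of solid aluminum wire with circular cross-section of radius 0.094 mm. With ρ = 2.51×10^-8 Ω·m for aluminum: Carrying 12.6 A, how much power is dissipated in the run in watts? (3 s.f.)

Section 1: A_strand = π(6.0500e-05)² = 1.150e-08 m²; R₁ = ρL/(N·A_s) = (2.51×10^-8)(13.8)/(37×1.150e-08) = 0.8141 Ω
Section 2: A = πr² = π(9.4000e-05 m)² = 2.776e-08 m²
R₂ = (2.51×10^-8)(685)/(2.776e-08) = 619.4 Ω
R = R₁ + R₂ = 620.2 Ω
P = I²R = (12.6)² × 620.2 = 98500 W

98500 W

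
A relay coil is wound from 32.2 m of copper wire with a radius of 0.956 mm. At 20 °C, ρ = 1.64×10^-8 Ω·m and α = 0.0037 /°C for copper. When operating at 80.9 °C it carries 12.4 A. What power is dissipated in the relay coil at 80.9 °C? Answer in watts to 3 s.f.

34.7 W

A = πr² = π(9.5600e-04 m)² = 2.871e-06 m²
R₍20₎ = ρL/A = (1.64×10^-8)(32.2)/(2.871e-06) = 0.1839 Ω
R₍80.9₎ = R₍20₎(1 + αΔT) = 0.1839 × (1 + 0.0037×60.9) = 0.2254 Ω
P = I²R = (12.4)² × 0.2254 = 34.7 W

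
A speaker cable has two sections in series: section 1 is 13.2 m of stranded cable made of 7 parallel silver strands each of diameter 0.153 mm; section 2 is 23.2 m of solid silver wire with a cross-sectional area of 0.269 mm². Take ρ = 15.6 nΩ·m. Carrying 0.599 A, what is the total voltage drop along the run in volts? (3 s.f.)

1.76 V

ρ = 15.6 nΩ·m = 1.56×10^-8 Ω·m
Section 1: A_strand = π(7.6500e-05)² = 1.839e-08 m²; R₁ = ρL/(N·A_s) = (1.56×10^-8)(13.2)/(7×1.839e-08) = 1.6 Ω
Section 2: A = 0.269 mm² = 2.690e-07 m²
R₂ = (1.56×10^-8)(23.2)/(2.690e-07) = 1.345 Ω
R = R₁ + R₂ = 2.945 Ω
V = IR = 0.599 × 2.945 = 1.76 V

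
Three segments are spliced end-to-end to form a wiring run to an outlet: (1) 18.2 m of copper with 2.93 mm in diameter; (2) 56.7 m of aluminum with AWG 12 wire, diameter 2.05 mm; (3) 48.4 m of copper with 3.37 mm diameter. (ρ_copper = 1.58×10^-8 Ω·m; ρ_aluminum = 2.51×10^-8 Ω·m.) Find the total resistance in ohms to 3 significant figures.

Seg 1: A = π(d/2)² = π(1.4650e-03 m)² = 6.743e-06 m²
R_1 = (1.58×10^-8)(18.2)/(6.743e-06) = 0.04265 Ω
Seg 2: A = π(2.05/2 mm)² = π(1.0250e-03 m)² = 3.301e-06 m²
R_2 = (2.51×10^-8)(56.7)/(3.301e-06) = 0.4312 Ω
Seg 3: A = π(d/2)² = π(1.6850e-03 m)² = 8.920e-06 m²
R_3 = (1.58×10^-8)(48.4)/(8.920e-06) = 0.08573 Ω
R_total = R_1 + R_2 + R_3 = 0.560 Ω

0.560 Ω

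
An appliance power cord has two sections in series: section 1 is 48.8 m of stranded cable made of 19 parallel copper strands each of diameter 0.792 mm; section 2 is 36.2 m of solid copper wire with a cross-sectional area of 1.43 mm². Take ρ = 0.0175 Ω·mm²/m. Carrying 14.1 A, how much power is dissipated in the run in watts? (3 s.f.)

ρ = 0.0175 Ω·mm²/m = 1.75×10^-8 Ω·m
Section 1: A_strand = π(3.9600e-04)² = 4.927e-07 m²; R₁ = ρL/(N·A_s) = (1.75×10^-8)(48.8)/(19×4.927e-07) = 0.09124 Ω
Section 2: A = 1.43 mm² = 1.430e-06 m²
R₂ = (1.75×10^-8)(36.2)/(1.430e-06) = 0.443 Ω
R = R₁ + R₂ = 0.5342 Ω
P = I²R = (14.1)² × 0.5342 = 106 W

106 W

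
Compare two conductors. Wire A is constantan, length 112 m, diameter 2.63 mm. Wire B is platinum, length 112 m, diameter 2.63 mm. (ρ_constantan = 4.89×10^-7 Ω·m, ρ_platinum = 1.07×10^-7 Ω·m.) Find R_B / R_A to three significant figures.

0.219

R ∝ ρL/d², so R_B/R_A = (ρ_B/ρ_A)
= (1.07×10^-7/4.89×10^-7) = 0.219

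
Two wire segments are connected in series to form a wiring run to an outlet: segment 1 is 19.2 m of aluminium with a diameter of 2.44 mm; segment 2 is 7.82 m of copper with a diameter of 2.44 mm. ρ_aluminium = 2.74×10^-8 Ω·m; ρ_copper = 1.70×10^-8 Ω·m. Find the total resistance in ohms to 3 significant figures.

Segment 1: A = π(d/2)² = π(1.2200e-03 m)² = 4.676e-06 m²
R₁ = ρL/A = (2.74×10^-8)(19.2)/(4.676e-06) = 0.1125 Ω
R₂ = (1.70×10^-8)(7.82)/(4.676e-06) = 0.02843 Ω
R = R₁ + R₂ = 0.141 Ω

0.141 Ω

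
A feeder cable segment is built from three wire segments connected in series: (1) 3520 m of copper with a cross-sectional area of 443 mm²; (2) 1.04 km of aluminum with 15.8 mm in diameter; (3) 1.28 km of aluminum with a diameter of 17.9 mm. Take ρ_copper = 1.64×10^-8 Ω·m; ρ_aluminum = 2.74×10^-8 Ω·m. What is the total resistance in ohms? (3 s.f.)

0.415 Ω

Seg 1: A = 443 mm² = 4.430e-04 m²
R_1 = (1.64×10^-8)(3520)/(4.430e-04) = 0.1303 Ω
Seg 2: A = π(d/2)² = π(7.9000e-03 m)² = 1.961e-04 m²
R_2 = (2.74×10^-8)(1040)/(1.961e-04) = 0.1453 Ω
Seg 3: A = π(d/2)² = π(8.9500e-03 m)² = 2.516e-04 m²
R_3 = (2.74×10^-8)(1280)/(2.516e-04) = 0.1394 Ω
R_total = R_1 + R_2 + R_3 = 0.415 Ω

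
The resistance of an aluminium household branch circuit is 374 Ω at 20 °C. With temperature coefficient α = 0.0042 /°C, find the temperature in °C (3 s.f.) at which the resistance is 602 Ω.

165 °C

R = R₀(1 + α(T − T₀)) ⇒ T = T₀ + (R/R₀ − 1)/α
T = 20 + (602/374 − 1)/0.0042 = 20 + (0.6096)/0.0042 = 165 °C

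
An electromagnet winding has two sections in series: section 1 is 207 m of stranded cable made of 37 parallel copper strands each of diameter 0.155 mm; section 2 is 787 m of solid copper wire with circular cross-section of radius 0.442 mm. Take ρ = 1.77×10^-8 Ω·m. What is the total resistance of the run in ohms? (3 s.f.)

Section 1: A_strand = π(7.7500e-05)² = 1.887e-08 m²; R₁ = ρL/(N·A_s) = (1.77×10^-8)(207)/(37×1.887e-08) = 5.248 Ω
Section 2: A = πr² = π(4.4200e-04 m)² = 6.138e-07 m²
R₂ = (1.77×10^-8)(787)/(6.138e-07) = 22.7 Ω
R = R₁ + R₂ = 27.9 Ω

27.9 Ω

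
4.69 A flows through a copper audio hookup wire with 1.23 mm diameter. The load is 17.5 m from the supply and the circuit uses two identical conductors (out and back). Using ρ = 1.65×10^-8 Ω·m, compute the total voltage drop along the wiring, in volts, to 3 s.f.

2.28 V

A = π(d/2)² = π(6.1500e-04 m)² = 1.188e-06 m²
Total conductor length (both ways) L = 2 × 17.5 = 35 m
R = ρL/A = (1.65×10^-8)(35)/(1.188e-06) = 0.486 Ω
V = IR = 4.69 × 0.486 = 2.28 V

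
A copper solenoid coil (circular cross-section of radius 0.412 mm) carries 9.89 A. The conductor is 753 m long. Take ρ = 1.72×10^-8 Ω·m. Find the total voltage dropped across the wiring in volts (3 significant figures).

240 V

A = πr² = π(4.1200e-04 m)² = 5.333e-07 m²
R = ρL/A = (1.72×10^-8)(753)/(5.333e-07) = 24.29 Ω
V = IR = 9.89 × 24.29 = 240 V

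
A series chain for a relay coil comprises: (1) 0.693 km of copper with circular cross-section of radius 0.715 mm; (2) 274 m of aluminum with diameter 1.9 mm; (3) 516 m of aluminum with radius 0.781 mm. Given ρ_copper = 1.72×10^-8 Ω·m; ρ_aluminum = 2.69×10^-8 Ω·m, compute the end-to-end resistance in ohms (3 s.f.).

Seg 1: A = πr² = π(7.1500e-04 m)² = 1.606e-06 m²
R_1 = (1.72×10^-8)(693)/(1.606e-06) = 7.422 Ω
Seg 2: A = π(d/2)² = π(9.5000e-04 m)² = 2.835e-06 m²
R_2 = (2.69×10^-8)(274)/(2.835e-06) = 2.6 Ω
Seg 3: A = πr² = π(7.8100e-04 m)² = 1.916e-06 m²
R_3 = (2.69×10^-8)(516)/(1.916e-06) = 7.244 Ω
R_total = R_1 + R_2 + R_3 = 17.3 Ω

17.3 Ω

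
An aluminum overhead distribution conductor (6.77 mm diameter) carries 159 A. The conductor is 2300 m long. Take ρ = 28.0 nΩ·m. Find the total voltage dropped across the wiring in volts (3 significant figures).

284 V

ρ = 28.0 nΩ·m = 2.80×10^-8 Ω·m
A = π(d/2)² = π(3.3850e-03 m)² = 3.600e-05 m²
R = ρL/A = (2.80×10^-8)(2300)/(3.600e-05) = 1.789 Ω
V = IR = 159 × 1.789 = 284 V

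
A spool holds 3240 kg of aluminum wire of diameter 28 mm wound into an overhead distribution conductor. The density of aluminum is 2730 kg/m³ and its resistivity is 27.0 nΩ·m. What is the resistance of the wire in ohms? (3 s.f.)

0.0845 Ω

ρ = 27.0 nΩ·m = 2.70×10^-8 Ω·m
A = π(d/2)² = π(1.4000e-02 m)² = 6.1575e-04 m²
L = m/(density·A) = 3240/(2730×6.1575e-04) = 1927 m
R = ρL/A = (2.70×10^-8)(1927)/(6.1575e-04) = 0.0845 Ω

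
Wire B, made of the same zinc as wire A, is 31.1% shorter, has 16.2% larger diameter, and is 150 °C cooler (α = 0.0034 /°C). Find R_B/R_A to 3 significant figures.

R ∝ ρL/d² with ρ ∝ (1+αΔT), so R_B/R_A = (1 − 31.1/100) × (1 + 16.2/100)⁻² × (1 − 0.0034×150)
= 0.689 × 0.7406 × 0.49 = 0.250

0.250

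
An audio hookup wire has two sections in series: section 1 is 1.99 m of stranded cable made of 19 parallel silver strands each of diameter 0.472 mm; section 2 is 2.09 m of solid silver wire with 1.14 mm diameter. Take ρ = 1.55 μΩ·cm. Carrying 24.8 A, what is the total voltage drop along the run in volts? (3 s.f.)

ρ = 1.55 μΩ·cm = 1.55×10^-8 Ω·m
Section 1: A_strand = π(2.3600e-04)² = 1.750e-07 m²; R₁ = ρL/(N·A_s) = (1.55×10^-8)(1.99)/(19×1.750e-07) = 0.009278 Ω
Section 2: A = π(d/2)² = π(5.7000e-04 m)² = 1.021e-06 m²
R₂ = (1.55×10^-8)(2.09)/(1.021e-06) = 0.03174 Ω
R = R₁ + R₂ = 0.04102 Ω
V = IR = 24.8 × 0.04102 = 1.02 V

1.02 V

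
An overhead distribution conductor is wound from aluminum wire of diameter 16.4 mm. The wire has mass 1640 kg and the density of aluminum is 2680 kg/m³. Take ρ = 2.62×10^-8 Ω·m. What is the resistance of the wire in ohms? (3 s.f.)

A = π(d/2)² = π(8.2000e-03 m)² = 2.1124e-04 m²
L = m/(density·A) = 1640/(2680×2.1124e-04) = 2897 m
R = ρL/A = (2.62×10^-8)(2897)/(2.1124e-04) = 0.359 Ω

0.359 Ω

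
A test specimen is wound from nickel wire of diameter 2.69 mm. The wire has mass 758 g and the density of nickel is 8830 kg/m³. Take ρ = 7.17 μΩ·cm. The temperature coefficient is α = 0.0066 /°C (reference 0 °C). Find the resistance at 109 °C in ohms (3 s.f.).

0.328 Ω

ρ = 7.17 μΩ·cm = 7.17×10^-8 Ω·m
A = π(d/2)² = π(1.3450e-03 m)² = 5.6832e-06 m²
L = m/(density·A) = 0.758/(8830×5.6832e-06) = 15.1 m
R = ρL/A = (7.17×10^-8)(15.1)/(5.6832e-06) = 0.1906 Ω
R(109 °C) = 0.1906 × (1 + 0.0066×109) = 0.328 Ω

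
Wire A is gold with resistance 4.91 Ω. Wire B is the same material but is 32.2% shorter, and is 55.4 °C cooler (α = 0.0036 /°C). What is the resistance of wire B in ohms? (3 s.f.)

R ∝ ρL/d² with ρ ∝ (1+αΔT), so R_B/R_A = (1 − 32.2/100) × (1 − 0.0036×55.4)
= 0.678 × 0.8006 = 0.5428
R_B = 0.5428 × 4.91 = 2.67 Ω

2.67 Ω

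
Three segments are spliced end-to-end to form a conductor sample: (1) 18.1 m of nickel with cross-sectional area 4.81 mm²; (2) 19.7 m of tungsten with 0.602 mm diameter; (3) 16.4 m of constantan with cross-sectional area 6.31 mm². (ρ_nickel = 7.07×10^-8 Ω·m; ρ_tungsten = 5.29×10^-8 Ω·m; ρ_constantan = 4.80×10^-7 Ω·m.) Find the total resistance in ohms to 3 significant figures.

5.17 Ω

Seg 1: A = 4.81 mm² = 4.810e-06 m²
R_1 = (7.07×10^-8)(18.1)/(4.810e-06) = 0.266 Ω
Seg 2: A = π(d/2)² = π(3.0100e-04 m)² = 2.846e-07 m²
R_2 = (5.29×10^-8)(19.7)/(2.846e-07) = 3.661 Ω
Seg 3: A = 6.31 mm² = 6.310e-06 m²
R_3 = (4.80×10^-7)(16.4)/(6.310e-06) = 1.248 Ω
R_total = R_1 + R_2 + R_3 = 5.17 Ω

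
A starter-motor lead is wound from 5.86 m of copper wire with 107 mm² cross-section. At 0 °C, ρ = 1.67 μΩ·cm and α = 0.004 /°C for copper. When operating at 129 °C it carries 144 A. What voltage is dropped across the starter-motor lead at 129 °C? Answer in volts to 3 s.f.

0.200 V

ρ = 1.67 μΩ·cm = 1.67×10^-8 Ω·m
A = 107 mm² = 1.070e-04 m²
R₍0₎ = ρL/A = (1.67×10^-8)(5.86)/(1.070e-04) = 9.146×10^-4 Ω
R₍129₎ = R₍0₎(1 + αΔT) = 9.146×10^-4 × (1 + 0.004×129) = 0.001387 Ω
V = IR = 144 × 0.001387 = 0.200 V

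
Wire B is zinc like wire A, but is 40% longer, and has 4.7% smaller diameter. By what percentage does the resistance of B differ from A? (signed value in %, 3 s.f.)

R ∝ L/d², so R_B/R_A = (1 + 40/100) × (1 − 4.7/100)⁻²
= 1.4 × 1.101 = 1.542
(R_B − R_A)/R_A = 1.542 − 1 = 54.1%

54.1%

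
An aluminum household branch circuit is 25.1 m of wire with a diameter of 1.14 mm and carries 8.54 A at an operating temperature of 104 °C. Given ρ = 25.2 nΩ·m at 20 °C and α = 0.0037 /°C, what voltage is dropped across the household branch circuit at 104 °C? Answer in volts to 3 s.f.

6.94 V

ρ = 25.2 nΩ·m = 2.52×10^-8 Ω·m
A = π(d/2)² = π(5.7000e-04 m)² = 1.021e-06 m²
R₍20₎ = ρL/A = (2.52×10^-8)(25.1)/(1.021e-06) = 0.6197 Ω
R₍104₎ = R₍20₎(1 + αΔT) = 0.6197 × (1 + 0.0037×84) = 0.8123 Ω
V = IR = 8.54 × 0.8123 = 6.94 V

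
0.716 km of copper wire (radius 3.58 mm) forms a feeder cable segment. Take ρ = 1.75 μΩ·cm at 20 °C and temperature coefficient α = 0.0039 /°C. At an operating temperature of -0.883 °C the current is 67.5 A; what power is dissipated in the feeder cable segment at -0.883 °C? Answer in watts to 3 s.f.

ρ = 1.75 μΩ·cm = 1.75×10^-8 Ω·m
A = πr² = π(3.5800e-03 m)² = 4.026e-05 m²
R₍20₎ = ρL/A = (1.75×10^-8)(716)/(4.026e-05) = 0.3112 Ω
R₍-0.883₎ = R₍20₎(1 + αΔT) = 0.3112 × (1 + 0.0039×-20.9) = 0.2859 Ω
P = I²R = (67.5)² × 0.2859 = 1300 W

1300 W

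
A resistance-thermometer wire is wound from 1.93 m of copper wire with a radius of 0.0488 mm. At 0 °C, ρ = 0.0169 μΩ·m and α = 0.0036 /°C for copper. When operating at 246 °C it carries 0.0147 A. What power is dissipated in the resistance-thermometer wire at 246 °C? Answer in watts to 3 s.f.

ρ = 0.0169 μΩ·m = 1.69×10^-8 Ω·m
A = πr² = π(4.8800e-05 m)² = 7.482e-09 m²
R₍0₎ = ρL/A = (1.69×10^-8)(1.93)/(7.482e-09) = 4.36 Ω
R₍246₎ = R₍0₎(1 + αΔT) = 4.36 × (1 + 0.0036×246) = 8.221 Ω
P = I²R = (0.0147)² × 8.221 = 0.00178 W

0.00178 W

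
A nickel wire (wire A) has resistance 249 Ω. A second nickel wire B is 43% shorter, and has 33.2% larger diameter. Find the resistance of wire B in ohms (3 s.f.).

R ∝ L/d², so R_B/R_A = (1 − 43/100) × (1 + 33.2/100)⁻²
= 0.57 × 0.5636 = 0.3213
R_B = 0.3213 × 249 = 80.0 Ω

80.0 Ω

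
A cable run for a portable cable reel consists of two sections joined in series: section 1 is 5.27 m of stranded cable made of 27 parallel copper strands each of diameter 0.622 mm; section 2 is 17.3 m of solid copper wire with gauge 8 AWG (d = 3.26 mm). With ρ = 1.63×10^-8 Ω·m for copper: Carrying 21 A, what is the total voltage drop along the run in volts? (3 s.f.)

0.929 V

Section 1: A_strand = π(3.1100e-04)² = 3.039e-07 m²; R₁ = ρL/(N·A_s) = (1.63×10^-8)(5.27)/(27×3.039e-07) = 0.01047 Ω
Section 2: A = π(3.26/2 mm)² = π(1.6300e-03 m)² = 8.347e-06 m²
R₂ = (1.63×10^-8)(17.3)/(8.347e-06) = 0.03378 Ω
R = R₁ + R₂ = 0.04425 Ω
V = IR = 21 × 0.04425 = 0.929 V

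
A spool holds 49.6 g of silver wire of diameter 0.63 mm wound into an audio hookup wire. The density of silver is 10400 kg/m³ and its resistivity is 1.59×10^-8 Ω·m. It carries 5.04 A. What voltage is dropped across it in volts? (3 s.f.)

3.93 V

A = π(d/2)² = π(3.1500e-04 m)² = 3.1172e-07 m²
L = m/(density·A) = 0.0496/(10400×3.1172e-07) = 15.3 m
R = ρL/A = (1.59×10^-8)(15.3)/(3.1172e-07) = 0.7804 Ω
V = IR = 5.04 × 0.7804 = 3.93 V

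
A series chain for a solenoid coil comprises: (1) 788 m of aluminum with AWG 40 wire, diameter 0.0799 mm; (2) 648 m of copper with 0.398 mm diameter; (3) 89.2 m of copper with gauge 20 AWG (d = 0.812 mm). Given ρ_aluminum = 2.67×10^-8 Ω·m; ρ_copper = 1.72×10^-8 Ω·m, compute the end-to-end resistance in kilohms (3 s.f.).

4.29 kΩ

Seg 1: A = π(0.0799/2 mm)² = π(3.9950e-05 m)² = 5.014e-09 m²
R_1 = (2.67×10^-8)(788)/(5.014e-09) = 4196 Ω
Seg 2: A = π(d/2)² = π(1.9900e-04 m)² = 1.244e-07 m²
R_2 = (1.72×10^-8)(648)/(1.244e-07) = 89.59 Ω
Seg 3: A = π(0.812/2 mm)² = π(4.0600e-04 m)² = 5.178e-07 m²
R_3 = (1.72×10^-8)(89.2)/(5.178e-07) = 2.963 Ω
R_total = R_1 + R_2 + R_3 = 4.29 kΩ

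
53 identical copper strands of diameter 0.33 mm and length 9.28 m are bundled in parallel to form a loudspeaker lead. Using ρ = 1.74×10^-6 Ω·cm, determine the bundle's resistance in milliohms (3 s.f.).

ρ = 1.74×10^-6 Ω·cm = 1.74×10^-8 Ω·m
A_strand = π(1.6500e-04 m)² = 8.553e-08 m²
R_strand = ρL/A = (1.74×10^-8)(9.28)/(8.553e-08) = 1.888 Ω
R_total = R_strand/N = 1.888/53 = 35.6 mΩ

35.6 mΩ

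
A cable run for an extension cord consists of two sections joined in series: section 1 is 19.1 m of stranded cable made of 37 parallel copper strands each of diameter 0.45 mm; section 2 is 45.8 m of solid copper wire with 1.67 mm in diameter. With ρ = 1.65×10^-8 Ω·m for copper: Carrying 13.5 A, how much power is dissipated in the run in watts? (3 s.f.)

Section 1: A_strand = π(2.2500e-04)² = 1.590e-07 m²; R₁ = ρL/(N·A_s) = (1.65×10^-8)(19.1)/(37×1.590e-07) = 0.05356 Ω
Section 2: A = π(d/2)² = π(8.3500e-04 m)² = 2.190e-06 m²
R₂ = (1.65×10^-8)(45.8)/(2.190e-06) = 0.345 Ω
R = R₁ + R₂ = 0.3986 Ω
P = I²R = (13.5)² × 0.3986 = 72.6 W

72.6 W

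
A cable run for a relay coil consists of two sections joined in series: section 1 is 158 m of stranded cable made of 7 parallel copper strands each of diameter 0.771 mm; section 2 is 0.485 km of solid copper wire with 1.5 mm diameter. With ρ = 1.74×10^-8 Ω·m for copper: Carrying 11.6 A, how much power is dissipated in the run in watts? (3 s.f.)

756 W

Section 1: A_strand = π(3.8550e-04)² = 4.669e-07 m²; R₁ = ρL/(N·A_s) = (1.74×10^-8)(158)/(7×4.669e-07) = 0.8412 Ω
Section 2: A = π(d/2)² = π(7.5000e-04 m)² = 1.767e-06 m²
R₂ = (1.74×10^-8)(485)/(1.767e-06) = 4.775 Ω
R = R₁ + R₂ = 5.617 Ω
P = I²R = (11.6)² × 5.617 = 756 W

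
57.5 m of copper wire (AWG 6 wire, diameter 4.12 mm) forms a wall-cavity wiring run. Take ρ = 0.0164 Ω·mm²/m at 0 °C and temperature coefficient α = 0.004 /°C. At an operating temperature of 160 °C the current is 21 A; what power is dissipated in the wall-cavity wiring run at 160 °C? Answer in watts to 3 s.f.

51.2 W

ρ = 0.0164 Ω·mm²/m = 1.64×10^-8 Ω·m
A = π(4.12/2 mm)² = π(2.0600e-03 m)² = 1.333e-05 m²
R₍0₎ = ρL/A = (1.64×10^-8)(57.5)/(1.333e-05) = 0.07073 Ω
R₍160₎ = R₍0₎(1 + αΔT) = 0.07073 × (1 + 0.004×160) = 0.116 Ω
P = I²R = (21)² × 0.116 = 51.2 W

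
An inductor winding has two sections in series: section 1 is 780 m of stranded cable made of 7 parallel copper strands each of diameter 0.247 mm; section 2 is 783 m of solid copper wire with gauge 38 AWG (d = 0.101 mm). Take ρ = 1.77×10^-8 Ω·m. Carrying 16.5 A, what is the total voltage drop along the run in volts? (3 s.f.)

29200 V

Section 1: A_strand = π(1.2350e-04)² = 4.792e-08 m²; R₁ = ρL/(N·A_s) = (1.77×10^-8)(780)/(7×4.792e-08) = 41.16 Ω
Section 2: A = π(0.101/2 mm)² = π(5.0500e-05 m)² = 8.012e-09 m²
R₂ = (1.77×10^-8)(783)/(8.012e-09) = 1730 Ω
R = R₁ + R₂ = 1771 Ω
V = IR = 16.5 × 1771 = 29200 V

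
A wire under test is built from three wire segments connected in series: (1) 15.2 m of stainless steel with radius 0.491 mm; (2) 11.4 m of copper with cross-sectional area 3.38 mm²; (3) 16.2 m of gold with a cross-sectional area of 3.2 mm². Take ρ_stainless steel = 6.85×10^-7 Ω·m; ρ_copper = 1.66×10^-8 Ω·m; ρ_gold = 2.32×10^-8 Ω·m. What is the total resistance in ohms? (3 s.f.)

13.9 Ω

Seg 1: A = πr² = π(4.9100e-04 m)² = 7.574e-07 m²
R_1 = (6.85×10^-7)(15.2)/(7.574e-07) = 13.75 Ω
Seg 2: A = 3.38 mm² = 3.380e-06 m²
R_2 = (1.66×10^-8)(11.4)/(3.380e-06) = 0.05599 Ω
Seg 3: A = 3.2 mm² = 3.200e-06 m²
R_3 = (2.32×10^-8)(16.2)/(3.200e-06) = 0.1174 Ω
R_total = R_1 + R_2 + R_3 = 13.9 Ω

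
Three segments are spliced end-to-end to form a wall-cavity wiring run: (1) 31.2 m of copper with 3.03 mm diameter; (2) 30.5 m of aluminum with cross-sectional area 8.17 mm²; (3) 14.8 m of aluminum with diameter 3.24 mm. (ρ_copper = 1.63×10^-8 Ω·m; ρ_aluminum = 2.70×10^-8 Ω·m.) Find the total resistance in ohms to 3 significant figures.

0.220 Ω

Seg 1: A = π(d/2)² = π(1.5150e-03 m)² = 7.211e-06 m²
R_1 = (1.63×10^-8)(31.2)/(7.211e-06) = 0.07053 Ω
Seg 2: A = 8.17 mm² = 8.170e-06 m²
R_2 = (2.70×10^-8)(30.5)/(8.170e-06) = 0.1008 Ω
Seg 3: A = π(d/2)² = π(1.6200e-03 m)² = 8.245e-06 m²
R_3 = (2.70×10^-8)(14.8)/(8.245e-06) = 0.04847 Ω
R_total = R_1 + R_2 + R_3 = 0.220 Ω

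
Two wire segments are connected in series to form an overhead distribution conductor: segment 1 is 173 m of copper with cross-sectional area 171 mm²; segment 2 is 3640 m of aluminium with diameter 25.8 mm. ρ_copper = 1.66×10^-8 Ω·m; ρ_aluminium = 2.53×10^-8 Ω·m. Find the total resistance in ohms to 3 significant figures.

Segment 1: A = 171 mm² = 1.710e-04 m²
R₁ = ρL/A = (1.66×10^-8)(173)/(1.710e-04) = 0.01679 Ω
Segment 2: A = π(d/2)² = π(1.2900e-02 m)² = 5.228e-04 m²
R₂ = (2.53×10^-8)(3640)/(5.228e-04) = 0.1762 Ω
R = R₁ + R₂ = 0.193 Ω

0.193 Ω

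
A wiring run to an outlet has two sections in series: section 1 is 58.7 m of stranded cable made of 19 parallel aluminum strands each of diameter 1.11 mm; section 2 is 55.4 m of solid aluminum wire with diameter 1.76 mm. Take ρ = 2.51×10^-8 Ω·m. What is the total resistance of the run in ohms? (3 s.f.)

Section 1: A_strand = π(5.5500e-04)² = 9.677e-07 m²; R₁ = ρL/(N·A_s) = (2.51×10^-8)(58.7)/(19×9.677e-07) = 0.08014 Ω
Section 2: A = π(d/2)² = π(8.8000e-04 m)² = 2.433e-06 m²
R₂ = (2.51×10^-8)(55.4)/(2.433e-06) = 0.5716 Ω
R = R₁ + R₂ = 0.652 Ω

0.652 Ω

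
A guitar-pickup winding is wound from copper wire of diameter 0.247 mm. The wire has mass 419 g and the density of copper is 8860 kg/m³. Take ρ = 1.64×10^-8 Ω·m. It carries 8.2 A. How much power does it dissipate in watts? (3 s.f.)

A = π(d/2)² = π(1.2350e-04 m)² = 4.7916e-08 m²
L = m/(density·A) = 0.419/(8860×4.7916e-08) = 987 m
R = ρL/A = (1.64×10^-8)(987)/(4.7916e-08) = 337.8 Ω
P = I²R = (8.2)² × 337.8 = 22700 W

22700 W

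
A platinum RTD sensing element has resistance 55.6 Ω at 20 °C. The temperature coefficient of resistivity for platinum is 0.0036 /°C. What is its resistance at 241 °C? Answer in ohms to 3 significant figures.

ΔT = 241 − 20 = 221 °C
R = R₀(1 + αΔT) = 55.6 × (1 + 0.0036×221) = 55.6 × 1.796 = 99.8 Ω

99.8 Ω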